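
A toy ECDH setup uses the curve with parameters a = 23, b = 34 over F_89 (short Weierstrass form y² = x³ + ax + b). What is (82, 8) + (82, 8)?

(81, 36)

tangent at (82, 8): λ = (3·82² + 23)/(2·8) ≡ 81/16. 16⁻¹ ≡ 39 (mod 89) since 16·39 = 624 ≡ 1, so λ ≡ 81·39 ≡ 44.
  x = λ² - 82 - 82 = 1936 - 164 ≡ 81; y = λ·(82 - 81) - 8 ≡ 36. → (81, 36)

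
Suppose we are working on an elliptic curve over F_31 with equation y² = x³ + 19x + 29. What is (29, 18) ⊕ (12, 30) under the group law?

(29, 18) + (12, 30). λ = (30 - 18)/(12 - 29) ≡ 12/14 mod 31. 14⁻¹ ≡ 20 (mod 31) since 14·20 = 280 ≡ 1, so λ ≡ 23.
  x = λ² - 29 - 12 = 529 - 41 ≡ 23; y = λ·(29 - 23) - 18 ≡ 27. → (23, 27)

(23, 27)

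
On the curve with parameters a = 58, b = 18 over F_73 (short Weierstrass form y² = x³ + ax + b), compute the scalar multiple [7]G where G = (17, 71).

Repeated addition: build up to 7G.
2G: tangent at (17, 71): λ = (3·17² + 58)/(2·71) ≡ 49/69. 69⁻¹ ≡ 18 (mod 73), so λ ≡ 49·18 ≡ 6.
  x = λ² - 17 - 17 = 36 - 34 ≡ 2; y = λ·(17 - 2) - 71 ≡ 19. → (2, 19)
3G: (2, 19) + (17, 71). λ = (71 - 19)/(17 - 2) ≡ 52/15 mod 73. 15⁻¹ ≡ 39 (mod 73), so λ ≡ 57.
  x = λ² - 2 - 17 = 3249 - 19 ≡ 18; y = λ·(2 - 18) - 19 ≡ 18. → (18, 18)
4G: (18, 18) + (17, 71). λ = (71 - 18)/(17 - 18) ≡ 53/72 mod 73. 72⁻¹ ≡ 72 (mod 73), so λ ≡ 20.
  x = λ² - 18 - 17 = 400 - 35 ≡ 0; y = λ·(18 - 0) - 18 ≡ 50. → (0, 50)
5G: (0, 50) + (17, 71). λ = (71 - 50)/(17 - 0) ≡ 21/17 mod 73. 17⁻¹ ≡ 43 (mod 73) since 17·43 = 731 ≡ 1, so λ ≡ 27.
  x = λ² - 0 - 17 = 729 - 17 ≡ 55; y = λ·(0 - 55) - 50 ≡ 71. → (55, 71)
6G: (55, 71) + (17, 71). λ = (71 - 71)/(17 - 55) ≡ 0/35 mod 73. 35⁻¹ ≡ 48 (mod 73) since 35·48 = 1680 ≡ 1, so λ ≡ 0.
  x = λ² - 55 - 17 = 0 - 72 ≡ 1; y = λ·(55 - 1) - 71 ≡ 2. → (1, 2)
7G: (1, 2) + (17, 71). λ = (71 - 2)/(17 - 1) ≡ 69/16 mod 73. 16⁻¹ ≡ 32 (mod 73), so λ ≡ 18.
  x = λ² - 1 - 17 = 324 - 18 ≡ 14; y = λ·(1 - 14) - 2 ≡ 56. → (14, 56)

(14, 56)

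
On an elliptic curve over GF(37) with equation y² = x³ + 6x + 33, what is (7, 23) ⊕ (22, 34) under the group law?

(36, 10)

(7, 23) + (22, 34). λ = (34 - 23)/(22 - 7) ≡ 11/15 mod 37. 15⁻¹ ≡ 5 (mod 37) since 15·5 = 75 ≡ 1, so λ ≡ 18.
  x = λ² - 7 - 22 = 324 - 29 ≡ 36; y = λ·(7 - 36) - 23 ≡ 10. → (36, 10)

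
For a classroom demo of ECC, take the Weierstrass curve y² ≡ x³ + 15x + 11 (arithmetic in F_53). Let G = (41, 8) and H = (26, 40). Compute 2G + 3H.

First 2G:
Repeated addition: build up to 2G.
2G: tangent at (41, 8): λ = (3·41² + 15)/(2·8) ≡ 23/16. 16⁻¹ ≡ 10 (mod 53) since 16·10 = 160 ≡ 1, so λ ≡ 23·10 ≡ 18.
  x = λ² - 41 - 41 = 324 - 82 ≡ 30; y = λ·(41 - 30) - 8 ≡ 31. → (30, 31)
2G = (30, 31).
Next 3H:
Repeated addition: build up to 3H.
2H: tangent at (26, 40): λ = (3·26² + 15)/(2·40) ≡ 29/27. 27⁻¹ ≡ 2 (mod 53), so λ ≡ 29·2 ≡ 5.
  x = λ² - 26 - 26 = 25 - 52 ≡ 26; y = λ·(26 - 26) - 40 ≡ 13. → (26, 13)
3H: (26, 13) + (26, 40): same x and y₁ ≡ -y₂, so the sum is ∞.
3H = ∞.
Finally 2G + 3H:
(30, 31) + ∞ = (30, 31) (identity).

(30, 31)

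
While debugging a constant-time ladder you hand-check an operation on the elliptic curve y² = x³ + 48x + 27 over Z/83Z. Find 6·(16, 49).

Write P = (16, 49).
Double-and-add on 6 = (110)₂. Start with P = (16, 49) for the leading 1-bit.
double: tangent at (16, 49): λ = (3·16² + 48)/(2·49) ≡ 69/15. 15⁻¹ ≡ 72 (mod 83), so λ ≡ 69·72 ≡ 71.
  x = λ² - 16 - 16 = 5041 - 32 ≡ 29; y = λ·(16 - 29) - 49 ≡ 24. → (29, 24)
add P: (29, 24) + (16, 49). λ = (49 - 24)/(16 - 29) ≡ 25/70 mod 83. 70⁻¹ ≡ 51 (mod 83), so λ ≡ 30.
  x = λ² - 29 - 16 = 900 - 45 ≡ 25; y = λ·(29 - 25) - 24 ≡ 13. → (25, 13)
double: tangent at (25, 13): λ = (3·25² + 48)/(2·13) ≡ 14/26. 26⁻¹ ≡ 16 (mod 83), so λ ≡ 14·16 ≡ 58.
  x = λ² - 25 - 25 = 3364 - 50 ≡ 77; y = λ·(25 - 77) - 13 ≡ 42. → (77, 42)

(77, 42)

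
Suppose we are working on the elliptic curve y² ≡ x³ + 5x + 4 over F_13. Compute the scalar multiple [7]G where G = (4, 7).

Double-and-add on 7 = (111)₂. Start with G = (4, 7) for the leading 1-bit.
double: tangent at (4, 7): λ = (3·4² + 5)/(2·7) ≡ 1/1. 1⁻¹ ≡ 1 (mod 13) since 1·1 = 1 ≡ 1, so λ ≡ 1·1 ≡ 1.
  x = λ² - 4 - 4 = 1 - 8 ≡ 6; y = λ·(4 - 6) - 7 ≡ 4. → (6, 4)
add G: (6, 4) + (4, 7). λ = (7 - 4)/(4 - 6) ≡ 3/11 mod 13. 11⁻¹ ≡ 6 (mod 13), so λ ≡ 5.
  x = λ² - 6 - 4 = 25 - 10 ≡ 2; y = λ·(6 - 2) - 4 ≡ 3. → (2, 3)
double: tangent at (2, 3): λ = (3·2² + 5)/(2·3) ≡ 4/6. 6⁻¹ ≡ 11 (mod 13), so λ ≡ 4·11 ≡ 5.
  x = λ² - 2 - 2 = 25 - 4 ≡ 8; y = λ·(2 - 8) - 3 ≡ 6. → (8, 6)
add G: (8, 6) + (4, 7). λ = (7 - 6)/(4 - 8) ≡ 1/9 mod 13. 9⁻¹ ≡ 3 (mod 13), so λ ≡ 3.
  x = λ² - 8 - 4 = 9 - 12 ≡ 10; y = λ·(8 - 10) - 6 ≡ 1. → (10, 1)

(10, 1)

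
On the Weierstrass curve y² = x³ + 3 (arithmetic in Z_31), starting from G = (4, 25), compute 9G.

(24, 1)

Repeated addition: build up to 9G.
2G: tangent at (4, 25): λ = (3·4² + 0)/(2·25) ≡ 17/19. 19⁻¹ ≡ 18 (mod 31) since 19·18 = 342 ≡ 1, so λ ≡ 17·18 ≡ 27.
  x = λ² - 4 - 4 = 729 - 8 ≡ 8; y = λ·(4 - 8) - 25 ≡ 22. → (8, 22)
3G: (8, 22) + (4, 25). λ = (25 - 22)/(4 - 8) ≡ 3/27 mod 31. 27⁻¹ ≡ 23 (mod 31), so λ ≡ 7.
  x = λ² - 8 - 4 = 49 - 12 ≡ 6; y = λ·(8 - 6) - 22 ≡ 23. → (6, 23)
4G: (6, 23) + (4, 25). λ = (25 - 23)/(4 - 6) ≡ 2/29 mod 31. 29⁻¹ ≡ 15 (mod 31), so λ ≡ 30.
  x = λ² - 6 - 4 = 900 - 10 ≡ 22; y = λ·(6 - 22) - 23 ≡ 24. → (22, 24)
5G: (22, 24) + (4, 25). λ = (25 - 24)/(4 - 22) ≡ 1/13 mod 31. 13⁻¹ ≡ 12 (mod 31) since 13·12 = 156 ≡ 1, so λ ≡ 12.
  x = λ² - 22 - 4 = 144 - 26 ≡ 25; y = λ·(22 - 25) - 24 ≡ 2. → (25, 2)
6G: (25, 2) + (4, 25). λ = (25 - 2)/(4 - 25) ≡ 23/10 mod 31. 10⁻¹ ≡ 28 (mod 31) since 10·28 = 280 ≡ 1, so λ ≡ 24.
  x = λ² - 25 - 4 = 576 - 29 ≡ 20; y = λ·(25 - 20) - 2 ≡ 25. → (20, 25)
7G: (20, 25) + (4, 25). λ = (25 - 25)/(4 - 20) ≡ 0/15 mod 31. 15⁻¹ ≡ 29 (mod 31), so λ ≡ 0.
  x = λ² - 20 - 4 = 0 - 24 ≡ 7; y = λ·(20 - 7) - 25 ≡ 6. → (7, 6)
8G: (7, 6) + (4, 25). λ = (25 - 6)/(4 - 7) ≡ 19/28 mod 31. 28⁻¹ ≡ 10 (mod 31), so λ ≡ 4.
  x = λ² - 7 - 4 = 16 - 11 ≡ 5; y = λ·(7 - 5) - 6 ≡ 2. → (5, 2)
9G: (5, 2) + (4, 25). λ = (25 - 2)/(4 - 5) ≡ 23/30 mod 31. 30⁻¹ ≡ 30 (mod 31), so λ ≡ 8.
  x = λ² - 5 - 4 = 64 - 9 ≡ 24; y = λ·(5 - 24) - 2 ≡ 1. → (24, 1)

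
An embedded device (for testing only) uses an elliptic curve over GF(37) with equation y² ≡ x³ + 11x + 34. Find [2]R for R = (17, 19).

(29, 27)

tangent at (17, 19): λ = (3·17² + 11)/(2·19) ≡ 27/1. 1⁻¹ ≡ 1 (mod 37), so λ ≡ 27·1 ≡ 27.
  x = λ² - 17 - 17 = 729 - 34 ≡ 29; y = λ·(17 - 29) - 19 ≡ 27. → (29, 27)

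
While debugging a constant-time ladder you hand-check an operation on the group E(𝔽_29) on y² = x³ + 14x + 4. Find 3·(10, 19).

(15, 14)

Write G = (10, 19).
Repeated addition: build up to 3G.
2G: tangent at (10, 19): λ = (3·10² + 14)/(2·19) ≡ 24/9. 9⁻¹ ≡ 13 (mod 29) since 9·13 = 117 ≡ 1, so λ ≡ 24·13 ≡ 22.
  x = λ² - 10 - 10 = 484 - 20 ≡ 0; y = λ·(10 - 0) - 19 ≡ 27. → (0, 27)
3G: (0, 27) + (10, 19). λ = (19 - 27)/(10 - 0) ≡ 21/10 mod 29. 10⁻¹ ≡ 3 (mod 29) since 10·3 = 30 ≡ 1, so λ ≡ 5.
  x = λ² - 0 - 10 = 25 - 10 ≡ 15; y = λ·(0 - 15) - 27 ≡ 14. → (15, 14)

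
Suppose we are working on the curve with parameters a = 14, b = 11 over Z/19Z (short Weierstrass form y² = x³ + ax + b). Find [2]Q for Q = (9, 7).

(5, 4)

tangent at (9, 7): λ = (3·9² + 14)/(2·7) ≡ 10/14. 14⁻¹ ≡ 15 (mod 19), so λ ≡ 10·15 ≡ 17.
  x = λ² - 9 - 9 = 289 - 18 ≡ 5; y = λ·(9 - 5) - 7 ≡ 4. → (5, 4)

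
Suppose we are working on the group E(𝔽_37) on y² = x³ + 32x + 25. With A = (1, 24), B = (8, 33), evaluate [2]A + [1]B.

First 2A:
Repeated addition: build up to 2A.
2A: tangent at (1, 24): λ = (3·1² + 32)/(2·24) ≡ 35/11. 11⁻¹ ≡ 27 (mod 37) since 11·27 = 297 ≡ 1, so λ ≡ 35·27 ≡ 20.
  x = λ² - 1 - 1 = 400 - 2 ≡ 28; y = λ·(1 - 28) - 24 ≡ 28. → (28, 28)
2A = (28, 28).
Finally 2A + B:
(28, 28) + (8, 33). λ = (33 - 28)/(8 - 28) ≡ 5/17 mod 37. 17⁻¹ ≡ 24 (mod 37), so λ ≡ 9.
  x = λ² - 28 - 8 = 81 - 36 ≡ 8; y = λ·(28 - 8) - 28 ≡ 4. → (8, 4)

(8, 4)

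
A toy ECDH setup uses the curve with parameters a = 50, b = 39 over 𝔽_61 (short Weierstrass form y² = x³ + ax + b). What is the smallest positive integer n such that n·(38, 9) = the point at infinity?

2P: tangent at (38, 9): λ = (3·38² + 50)/(2·9) ≡ 51/18. 18⁻¹ ≡ 17 (mod 61) since 18·17 = 306 ≡ 1, so λ ≡ 51·17 ≡ 13.
  x = λ² - 38 - 38 = 169 - 76 ≡ 32; y = λ·(38 - 32) - 9 ≡ 8. → (32, 8)
3P: (32, 8) + (38, 9). λ = (9 - 8)/(38 - 32) ≡ 1/6 mod 61. 6⁻¹ ≡ 51 (mod 61), so λ ≡ 51.
  x = λ² - 32 - 38 = 2601 - 70 ≡ 30; y = λ·(32 - 30) - 8 ≡ 33. → (30, 33)
4P: (30, 33) + (38, 9). λ = (9 - 33)/(38 - 30) ≡ 37/8 mod 61. 8⁻¹ ≡ 23 (mod 61), so λ ≡ 58.
  x = λ² - 30 - 38 = 3364 - 68 ≡ 2; y = λ·(30 - 2) - 33 ≡ 5. → (2, 5)
5P: (2, 5) + (38, 9). λ = (9 - 5)/(38 - 2) ≡ 4/36 mod 61. 36⁻¹ ≡ 39 (mod 61), so λ ≡ 34.
  x = λ² - 2 - 38 = 1156 - 40 ≡ 18; y = λ·(2 - 18) - 5 ≡ 0. → (18, 0)
6P: (18, 0) + (38, 9). λ = (9 - 0)/(38 - 18) ≡ 9/20 mod 61. 20⁻¹ ≡ 58 (mod 61) since 20·58 = 1160 ≡ 1, so λ ≡ 34.
  x = λ² - 18 - 38 = 1156 - 56 ≡ 2; y = λ·(18 - 2) - 0 ≡ 56. → (2, 56)
7P: (2, 56) + (38, 9). λ = (9 - 56)/(38 - 2) ≡ 14/36 mod 61. 36⁻¹ ≡ 39 (mod 61) since 36·39 = 1404 ≡ 1, so λ ≡ 58.
  x = λ² - 2 - 38 = 3364 - 40 ≡ 30; y = λ·(2 - 30) - 56 ≡ 28. → (30, 28)
8P: (30, 28) + (38, 9). λ = (9 - 28)/(38 - 30) ≡ 42/8 mod 61. 8⁻¹ ≡ 23 (mod 61), so λ ≡ 51.
  x = λ² - 30 - 38 = 2601 - 68 ≡ 32; y = λ·(30 - 32) - 28 ≡ 53. → (32, 53)
9P: (32, 53) + (38, 9). λ = (9 - 53)/(38 - 32) ≡ 17/6 mod 61. 6⁻¹ ≡ 51 (mod 61), so λ ≡ 13.
  x = λ² - 32 - 38 = 169 - 70 ≡ 38; y = λ·(32 - 38) - 53 ≡ 52. → (38, 52)
10P: (38, 52) + (38, 9): same x and y₁ ≡ -y₂, so the sum is the point at infinity.
10P = the point at infinity, so the order is 10.

10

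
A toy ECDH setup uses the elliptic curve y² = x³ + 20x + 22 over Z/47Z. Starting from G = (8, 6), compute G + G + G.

Repeated addition: build up to 3G.
2G: tangent at (8, 6): λ = (3·8² + 20)/(2·6) ≡ 24/12. 12⁻¹ ≡ 4 (mod 47), so λ ≡ 24·4 ≡ 2.
  x = λ² - 8 - 8 = 4 - 16 ≡ 35; y = λ·(8 - 35) - 6 ≡ 34. → (35, 34)
3G: (35, 34) + (8, 6). λ = (6 - 34)/(8 - 35) ≡ 19/20 mod 47. 20⁻¹ ≡ 40 (mod 47), so λ ≡ 8.
  x = λ² - 35 - 8 = 64 - 43 ≡ 21; y = λ·(35 - 21) - 34 ≡ 31. → (21, 31)

(21, 31)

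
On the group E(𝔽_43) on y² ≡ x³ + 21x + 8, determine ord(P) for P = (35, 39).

4

2P: tangent at (35, 39): λ = (3·35² + 21)/(2·39) ≡ 41/35. 35⁻¹ ≡ 16 (mod 43), so λ ≡ 41·16 ≡ 11.
  x = λ² - 35 - 35 = 121 - 70 ≡ 8; y = λ·(35 - 8) - 39 ≡ 0. → (8, 0)
3P: (8, 0) + (35, 39). λ = (39 - 0)/(35 - 8) ≡ 39/27 mod 43. 27⁻¹ ≡ 8 (mod 43), so λ ≡ 11.
  x = λ² - 8 - 35 = 121 - 43 ≡ 35; y = λ·(8 - 35) - 0 ≡ 4. → (35, 4)
4P: (35, 4) + (35, 39): same x and y₁ ≡ -y₂, so the sum is ∞.
4P = ∞, so the order is 4.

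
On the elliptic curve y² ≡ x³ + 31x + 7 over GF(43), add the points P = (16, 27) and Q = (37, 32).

(4, 25)

(16, 27) + (37, 32). λ = (32 - 27)/(37 - 16) ≡ 5/21 mod 43. 21⁻¹ ≡ 41 (mod 43), so λ ≡ 33.
  x = λ² - 16 - 37 = 1089 - 53 ≡ 4; y = λ·(16 - 4) - 27 ≡ 25. → (4, 25)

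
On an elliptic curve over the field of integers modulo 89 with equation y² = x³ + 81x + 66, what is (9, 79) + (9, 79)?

tangent at (9, 79): λ = (3·9² + 81)/(2·79) ≡ 57/69. 69⁻¹ ≡ 40 (mod 89), so λ ≡ 57·40 ≡ 55.
  x = λ² - 9 - 9 = 3025 - 18 ≡ 70; y = λ·(9 - 70) - 79 ≡ 37. → (70, 37)

(70, 37)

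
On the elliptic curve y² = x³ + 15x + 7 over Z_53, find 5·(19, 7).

Write Q = (19, 7).
Repeated addition: build up to 5Q.
2Q: tangent at (19, 7): λ = (3·19² + 15)/(2·7) ≡ 38/14. 14⁻¹ ≡ 19 (mod 53), so λ ≡ 38·19 ≡ 33.
  x = λ² - 19 - 19 = 1089 - 38 ≡ 44; y = λ·(19 - 44) - 7 ≡ 16. → (44, 16)
3Q: (44, 16) + (19, 7). λ = (7 - 16)/(19 - 44) ≡ 44/28 mod 53. 28⁻¹ ≡ 36 (mod 53) since 28·36 = 1008 ≡ 1, so λ ≡ 47.
  x = λ² - 44 - 19 = 2209 - 63 ≡ 26; y = λ·(44 - 26) - 16 ≡ 35. → (26, 35)
4Q: (26, 35) + (19, 7). λ = (7 - 35)/(19 - 26) ≡ 25/46 mod 53. 46⁻¹ ≡ 15 (mod 53), so λ ≡ 4.
  x = λ² - 26 - 19 = 16 - 45 ≡ 24; y = λ·(26 - 24) - 35 ≡ 26. → (24, 26)
5Q: (24, 26) + (19, 7). λ = (7 - 26)/(19 - 24) ≡ 34/48 mod 53. 48⁻¹ ≡ 21 (mod 53), so λ ≡ 25.
  x = λ² - 24 - 19 = 625 - 43 ≡ 52; y = λ·(24 - 52) - 26 ≡ 16. → (52, 16)

(52, 16)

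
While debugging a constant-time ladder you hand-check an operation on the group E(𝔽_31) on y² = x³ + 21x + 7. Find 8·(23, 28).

Write G = (23, 28).
Repeated addition: build up to 8G.
2G: tangent at (23, 28): λ = (3·23² + 21)/(2·28) ≡ 27/25. 25⁻¹ ≡ 5 (mod 31), so λ ≡ 27·5 ≡ 11.
  x = λ² - 23 - 23 = 121 - 46 ≡ 13; y = λ·(23 - 13) - 28 ≡ 20. → (13, 20)
3G: (13, 20) + (23, 28). λ = (28 - 20)/(23 - 13) ≡ 8/10 mod 31. 10⁻¹ ≡ 28 (mod 31), so λ ≡ 7.
  x = λ² - 13 - 23 = 49 - 36 ≡ 13; y = λ·(13 - 13) - 20 ≡ 11. → (13, 11)
4G: (13, 11) + (23, 28). λ = (28 - 11)/(23 - 13) ≡ 17/10 mod 31. 10⁻¹ ≡ 28 (mod 31), so λ ≡ 11.
  x = λ² - 13 - 23 = 121 - 36 ≡ 23; y = λ·(13 - 23) - 11 ≡ 3. → (23, 3)
5G: (23, 3) + (23, 28): same x and y₁ ≡ -y₂, so the sum is O.
6G: O + (23, 28) = (23, 28) (identity).
7G: tangent at (23, 28): λ = (3·23² + 21)/(2·28) ≡ 27/25. 25⁻¹ ≡ 5 (mod 31), so λ ≡ 27·5 ≡ 11.
  x = λ² - 23 - 23 = 121 - 46 ≡ 13; y = λ·(23 - 13) - 28 ≡ 20. → (13, 20)
8G: (13, 20) + (23, 28). λ = (28 - 20)/(23 - 13) ≡ 8/10 mod 31. 10⁻¹ ≡ 28 (mod 31), so λ ≡ 7.
  x = λ² - 13 - 23 = 49 - 36 ≡ 13; y = λ·(13 - 13) - 20 ≡ 11. → (13, 11)

(13, 11)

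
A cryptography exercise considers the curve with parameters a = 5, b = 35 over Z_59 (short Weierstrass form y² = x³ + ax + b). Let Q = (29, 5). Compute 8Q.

(36, 54)

Repeated addition: build up to 8Q.
2Q: tangent at (29, 5): λ = (3·29² + 5)/(2·5) ≡ 50/10. 10⁻¹ ≡ 6 (mod 59), so λ ≡ 50·6 ≡ 5.
  x = λ² - 29 - 29 = 25 - 58 ≡ 26; y = λ·(29 - 26) - 5 ≡ 10. → (26, 10)
3Q: (26, 10) + (29, 5). λ = (5 - 10)/(29 - 26) ≡ 54/3 mod 59. 3⁻¹ ≡ 20 (mod 59), so λ ≡ 18.
  x = λ² - 26 - 29 = 324 - 55 ≡ 33; y = λ·(26 - 33) - 10 ≡ 41. → (33, 41)
4Q: (33, 41) + (29, 5). λ = (5 - 41)/(29 - 33) ≡ 23/55 mod 59. 55⁻¹ ≡ 44 (mod 59), so λ ≡ 9.
  x = λ² - 33 - 29 = 81 - 62 ≡ 19; y = λ·(33 - 19) - 41 ≡ 26. → (19, 26)
5Q: (19, 26) + (29, 5). λ = (5 - 26)/(29 - 19) ≡ 38/10 mod 59. 10⁻¹ ≡ 6 (mod 59), so λ ≡ 51.
  x = λ² - 19 - 29 = 2601 - 48 ≡ 16; y = λ·(19 - 16) - 26 ≡ 9. → (16, 9)
6Q: (16, 9) + (29, 5). λ = (5 - 9)/(29 - 16) ≡ 55/13 mod 59. 13⁻¹ ≡ 50 (mod 59) since 13·50 = 650 ≡ 1, so λ ≡ 36.
  x = λ² - 16 - 29 = 1296 - 45 ≡ 12; y = λ·(16 - 12) - 9 ≡ 17. → (12, 17)
7Q: (12, 17) + (29, 5). λ = (5 - 17)/(29 - 12) ≡ 47/17 mod 59. 17⁻¹ ≡ 7 (mod 59) since 17·7 = 119 ≡ 1, so λ ≡ 34.
  x = λ² - 12 - 29 = 1156 - 41 ≡ 53; y = λ·(12 - 53) - 17 ≡ 5. → (53, 5)
8Q: (53, 5) + (29, 5). λ = (5 - 5)/(29 - 53) ≡ 0/35 mod 59. 35⁻¹ ≡ 27 (mod 59), so λ ≡ 0.
  x = λ² - 53 - 29 = 0 - 82 ≡ 36; y = λ·(53 - 36) - 5 ≡ 54. → (36, 54)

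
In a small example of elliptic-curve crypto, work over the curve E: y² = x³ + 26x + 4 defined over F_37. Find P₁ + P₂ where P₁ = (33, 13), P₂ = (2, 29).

(5, 0)

(33, 13) + (2, 29). λ = (29 - 13)/(2 - 33) ≡ 16/6 mod 37. 6⁻¹ ≡ 31 (mod 37) since 6·31 = 186 ≡ 1, so λ ≡ 15.
  x = λ² - 33 - 2 = 225 - 35 ≡ 5; y = λ·(33 - 5) - 13 ≡ 0. → (5, 0)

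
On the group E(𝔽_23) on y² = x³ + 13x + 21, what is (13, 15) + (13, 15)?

(1, 9)

tangent at (13, 15): λ = (3·13² + 13)/(2·15) ≡ 14/7. 7⁻¹ ≡ 10 (mod 23) since 7·10 = 70 ≡ 1, so λ ≡ 14·10 ≡ 2.
  x = λ² - 13 - 13 = 4 - 26 ≡ 1; y = λ·(13 - 1) - 15 ≡ 9. → (1, 9)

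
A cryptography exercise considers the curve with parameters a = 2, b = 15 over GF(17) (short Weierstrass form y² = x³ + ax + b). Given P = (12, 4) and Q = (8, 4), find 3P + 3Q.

(0, 7)

First 3P:
Repeated addition: build up to 3P.
2P: tangent at (12, 4): λ = (3·12² + 2)/(2·4) ≡ 9/8. 8⁻¹ ≡ 15 (mod 17), so λ ≡ 9·15 ≡ 16.
  x = λ² - 12 - 12 = 256 - 24 ≡ 11; y = λ·(12 - 11) - 4 ≡ 12. → (11, 12)
3P: (11, 12) + (12, 4). λ = (4 - 12)/(12 - 11) ≡ 9/1 mod 17. 1⁻¹ ≡ 1 (mod 17), so λ ≡ 9.
  x = λ² - 11 - 12 = 81 - 23 ≡ 7; y = λ·(11 - 7) - 12 ≡ 7. → (7, 7)
3P = (7, 7).
Next 3Q:
Repeated addition: build up to 3Q.
2Q: tangent at (8, 4): λ = (3·8² + 2)/(2·4) ≡ 7/8. 8⁻¹ ≡ 15 (mod 17) since 8·15 = 120 ≡ 1, so λ ≡ 7·15 ≡ 3.
  x = λ² - 8 - 8 = 9 - 16 ≡ 10; y = λ·(8 - 10) - 4 ≡ 7. → (10, 7)
3Q: (10, 7) + (8, 4). λ = (4 - 7)/(8 - 10) ≡ 14/15 mod 17. 15⁻¹ ≡ 8 (mod 17), so λ ≡ 10.
  x = λ² - 10 - 8 = 100 - 18 ≡ 14; y = λ·(10 - 14) - 7 ≡ 4. → (14, 4)
3Q = (14, 4).
Finally 3P + 3Q:
(7, 7) + (14, 4). λ = (4 - 7)/(14 - 7) ≡ 14/7 mod 17. 7⁻¹ ≡ 5 (mod 17), so λ ≡ 2.
  x = λ² - 7 - 14 = 4 - 21 ≡ 0; y = λ·(7 - 0) - 7 ≡ 7. → (0, 7)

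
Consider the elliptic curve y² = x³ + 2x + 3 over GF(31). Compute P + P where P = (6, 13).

tangent at (6, 13): λ = (3·6² + 2)/(2·13) ≡ 17/26. 26⁻¹ ≡ 6 (mod 31), so λ ≡ 17·6 ≡ 9.
  x = λ² - 6 - 6 = 81 - 12 ≡ 7; y = λ·(6 - 7) - 13 ≡ 9. → (7, 9)

(7, 9)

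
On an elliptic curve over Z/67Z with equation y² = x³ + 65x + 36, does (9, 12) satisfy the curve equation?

yes

y² = 12² ≡ 10; x³ + 65x + 36 = 1350 ≡ 10 (mod 67). 10 = 10.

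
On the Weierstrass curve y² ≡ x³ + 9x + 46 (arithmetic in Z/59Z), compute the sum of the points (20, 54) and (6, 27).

(31, 47)

(20, 54) + (6, 27). λ = (27 - 54)/(6 - 20) ≡ 32/45 mod 59. 45⁻¹ ≡ 21 (mod 59) since 45·21 = 945 ≡ 1, so λ ≡ 23.
  x = λ² - 20 - 6 = 529 - 26 ≡ 31; y = λ·(20 - 31) - 54 ≡ 47. → (31, 47)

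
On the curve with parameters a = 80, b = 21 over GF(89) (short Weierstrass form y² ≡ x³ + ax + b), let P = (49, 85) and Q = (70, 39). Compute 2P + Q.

(16, 71)

First 2P:
Repeated addition: build up to 2P.
2P: tangent at (49, 85): λ = (3·49² + 80)/(2·85) ≡ 74/81. 81⁻¹ ≡ 11 (mod 89), so λ ≡ 74·11 ≡ 13.
  x = λ² - 49 - 49 = 169 - 98 ≡ 71; y = λ·(49 - 71) - 85 ≡ 74. → (71, 74)
2P = (71, 74).
Finally 2P + Q:
(71, 74) + (70, 39). λ = (39 - 74)/(70 - 71) ≡ 54/88 mod 89. 88⁻¹ ≡ 88 (mod 89) since 88·88 = 7744 ≡ 1, so λ ≡ 35.
  x = λ² - 71 - 70 = 1225 - 141 ≡ 16; y = λ·(71 - 16) - 74 ≡ 71. → (16, 71)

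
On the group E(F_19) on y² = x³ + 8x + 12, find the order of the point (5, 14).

2P: tangent at (5, 14): λ = (3·5² + 8)/(2·14) ≡ 7/9. 9⁻¹ ≡ 17 (mod 19) since 9·17 = 153 ≡ 1, so λ ≡ 7·17 ≡ 5.
  x = λ² - 5 - 5 = 25 - 10 ≡ 15; y = λ·(5 - 15) - 14 ≡ 12. → (15, 12)
3P: (15, 12) + (5, 14). λ = (14 - 12)/(5 - 15) ≡ 2/9 mod 19. 9⁻¹ ≡ 17 (mod 19) since 9·17 = 153 ≡ 1, so λ ≡ 15.
  x = λ² - 15 - 5 = 225 - 20 ≡ 15; y = λ·(15 - 15) - 12 ≡ 7. → (15, 7)
4P: (15, 7) + (5, 14). λ = (14 - 7)/(5 - 15) ≡ 7/9 mod 19. 9⁻¹ ≡ 17 (mod 19), so λ ≡ 5.
  x = λ² - 15 - 5 = 25 - 20 ≡ 5; y = λ·(15 - 5) - 7 ≡ 5. → (5, 5)
5P: (5, 5) + (5, 14): same x and y₁ ≡ -y₂, so the sum is the point at infinity.
5P = the point at infinity, so the order is 5.

5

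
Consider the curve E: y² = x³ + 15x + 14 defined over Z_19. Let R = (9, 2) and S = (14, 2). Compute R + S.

(15, 17)

(9, 2) + (14, 2). λ = (2 - 2)/(14 - 9) ≡ 0/5 mod 19. 5⁻¹ ≡ 4 (mod 19), so λ ≡ 0.
  x = λ² - 9 - 14 = 0 - 23 ≡ 15; y = λ·(9 - 15) - 2 ≡ 17. → (15, 17)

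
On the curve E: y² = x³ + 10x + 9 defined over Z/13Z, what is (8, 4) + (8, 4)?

(0, 3)

tangent at (8, 4): λ = (3·8² + 10)/(2·4) ≡ 7/8. 8⁻¹ ≡ 5 (mod 13) since 8·5 = 40 ≡ 1, so λ ≡ 7·5 ≡ 9.
  x = λ² - 8 - 8 = 81 - 16 ≡ 0; y = λ·(8 - 0) - 4 ≡ 3. → (0, 3)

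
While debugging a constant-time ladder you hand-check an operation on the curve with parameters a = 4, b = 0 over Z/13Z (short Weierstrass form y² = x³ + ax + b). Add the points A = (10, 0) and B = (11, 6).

(2, 9)

(10, 0) + (11, 6). λ = (6 - 0)/(11 - 10) ≡ 6/1 mod 13. 1⁻¹ ≡ 1 (mod 13), so λ ≡ 6.
  x = λ² - 10 - 11 = 36 - 21 ≡ 2; y = λ·(10 - 2) - 0 ≡ 9. → (2, 9)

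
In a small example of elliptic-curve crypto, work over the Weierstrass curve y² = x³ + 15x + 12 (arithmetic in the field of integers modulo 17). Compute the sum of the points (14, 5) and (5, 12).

(7, 16)

(14, 5) + (5, 12). λ = (12 - 5)/(5 - 14) ≡ 7/8 mod 17. 8⁻¹ ≡ 15 (mod 17), so λ ≡ 3.
  x = λ² - 14 - 5 = 9 - 19 ≡ 7; y = λ·(14 - 7) - 5 ≡ 16. → (7, 16)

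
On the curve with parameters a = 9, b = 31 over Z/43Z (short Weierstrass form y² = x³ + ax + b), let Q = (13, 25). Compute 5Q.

Repeated addition: build up to 5Q.
2Q: tangent at (13, 25): λ = (3·13² + 9)/(2·25) ≡ 0/7. 7⁻¹ ≡ 37 (mod 43), so λ ≡ 0·37 ≡ 0.
  x = λ² - 13 - 13 = 0 - 26 ≡ 17; y = λ·(13 - 17) - 25 ≡ 18. → (17, 18)
3Q: (17, 18) + (13, 25). λ = (25 - 18)/(13 - 17) ≡ 7/39 mod 43. 39⁻¹ ≡ 32 (mod 43) since 39·32 = 1248 ≡ 1, so λ ≡ 9.
  x = λ² - 17 - 13 = 81 - 30 ≡ 8; y = λ·(17 - 8) - 18 ≡ 20. → (8, 20)
4Q: (8, 20) + (13, 25). λ = (25 - 20)/(13 - 8) ≡ 5/5 mod 43. 5⁻¹ ≡ 26 (mod 43) since 5·26 = 130 ≡ 1, so λ ≡ 1.
  x = λ² - 8 - 13 = 1 - 21 ≡ 23; y = λ·(8 - 23) - 20 ≡ 8. → (23, 8)
5Q: (23, 8) + (13, 25). λ = (25 - 8)/(13 - 23) ≡ 17/33 mod 43. 33⁻¹ ≡ 30 (mod 43) since 33·30 = 990 ≡ 1, so λ ≡ 37.
  x = λ² - 23 - 13 = 1369 - 36 ≡ 0; y = λ·(23 - 0) - 8 ≡ 26. → (0, 26)

(0, 26)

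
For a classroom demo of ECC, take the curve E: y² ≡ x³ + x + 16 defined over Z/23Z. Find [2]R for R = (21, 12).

tangent at (21, 12): λ = (3·21² + 1)/(2·12) ≡ 13/1. 1⁻¹ ≡ 1 (mod 23) since 1·1 = 1 ≡ 1, so λ ≡ 13·1 ≡ 13.
  x = λ² - 21 - 21 = 169 - 42 ≡ 12; y = λ·(21 - 12) - 12 ≡ 13. → (12, 13)

(12, 13)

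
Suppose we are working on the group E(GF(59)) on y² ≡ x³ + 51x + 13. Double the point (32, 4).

(10, 44)

tangent at (32, 4): λ = (3·32² + 51)/(2·4) ≡ 55/8. 8⁻¹ ≡ 37 (mod 59), so λ ≡ 55·37 ≡ 29.
  x = λ² - 32 - 32 = 841 - 64 ≡ 10; y = λ·(32 - 10) - 4 ≡ 44. → (10, 44)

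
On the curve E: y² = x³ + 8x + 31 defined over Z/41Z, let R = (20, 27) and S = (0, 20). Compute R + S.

(12, 25)

(20, 27) + (0, 20). λ = (20 - 27)/(0 - 20) ≡ 34/21 mod 41. 21⁻¹ ≡ 2 (mod 41) since 21·2 = 42 ≡ 1, so λ ≡ 27.
  x = λ² - 20 - 0 = 729 - 20 ≡ 12; y = λ·(20 - 12) - 27 ≡ 25. → (12, 25)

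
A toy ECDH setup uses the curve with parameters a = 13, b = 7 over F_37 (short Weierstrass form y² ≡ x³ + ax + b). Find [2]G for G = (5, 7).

(28, 7)

tangent at (5, 7): λ = (3·5² + 13)/(2·7) ≡ 14/14. 14⁻¹ ≡ 8 (mod 37), so λ ≡ 14·8 ≡ 1.
  x = λ² - 5 - 5 = 1 - 10 ≡ 28; y = λ·(5 - 28) - 7 ≡ 7. → (28, 7)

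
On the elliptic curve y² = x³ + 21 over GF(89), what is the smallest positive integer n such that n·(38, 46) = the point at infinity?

10

2P: tangent at (38, 46): λ = (3·38² + 0)/(2·46) ≡ 60/3. 3⁻¹ ≡ 30 (mod 89) since 3·30 = 90 ≡ 1, so λ ≡ 60·30 ≡ 20.
  x = λ² - 38 - 38 = 400 - 76 ≡ 57; y = λ·(38 - 57) - 46 ≡ 19. → (57, 19)
3P: (57, 19) + (38, 46). λ = (46 - 19)/(38 - 57) ≡ 27/70 mod 89. 70⁻¹ ≡ 14 (mod 89) since 70·14 = 980 ≡ 1, so λ ≡ 22.
  x = λ² - 57 - 38 = 484 - 95 ≡ 33; y = λ·(57 - 33) - 19 ≡ 64. → (33, 64)
4P: (33, 64) + (38, 46). λ = (46 - 64)/(38 - 33) ≡ 71/5 mod 89. 5⁻¹ ≡ 18 (mod 89) since 5·18 = 90 ≡ 1, so λ ≡ 32.
  x = λ² - 33 - 38 = 1024 - 71 ≡ 63; y = λ·(33 - 63) - 64 ≡ 44. → (63, 44)
5P: (63, 44) + (38, 46). λ = (46 - 44)/(38 - 63) ≡ 2/64 mod 89. 64⁻¹ ≡ 32 (mod 89) since 64·32 = 2048 ≡ 1, so λ ≡ 64.
  x = λ² - 63 - 38 = 4096 - 101 ≡ 79; y = λ·(63 - 79) - 44 ≡ 0. → (79, 0)
6P: (79, 0) + (38, 46). λ = (46 - 0)/(38 - 79) ≡ 46/48 mod 89. 48⁻¹ ≡ 13 (mod 89), so λ ≡ 64.
  x = λ² - 79 - 38 = 4096 - 117 ≡ 63; y = λ·(79 - 63) - 0 ≡ 45. → (63, 45)
7P: (63, 45) + (38, 46). λ = (46 - 45)/(38 - 63) ≡ 1/64 mod 89. 64⁻¹ ≡ 32 (mod 89), so λ ≡ 32.
  x = λ² - 63 - 38 = 1024 - 101 ≡ 33; y = λ·(63 - 33) - 45 ≡ 25. → (33, 25)
8P: (33, 25) + (38, 46). λ = (46 - 25)/(38 - 33) ≡ 21/5 mod 89. 5⁻¹ ≡ 18 (mod 89), so λ ≡ 22.
  x = λ² - 33 - 38 = 484 - 71 ≡ 57; y = λ·(33 - 57) - 25 ≡ 70. → (57, 70)
9P: (57, 70) + (38, 46). λ = (46 - 70)/(38 - 57) ≡ 65/70 mod 89. 70⁻¹ ≡ 14 (mod 89) since 70·14 = 980 ≡ 1, so λ ≡ 20.
  x = λ² - 57 - 38 = 400 - 95 ≡ 38; y = λ·(57 - 38) - 70 ≡ 43. → (38, 43)
10P: (38, 43) + (38, 46): same x and y₁ ≡ -y₂, so the sum is the point at infinity.
10P = the point at infinity, so the order is 10.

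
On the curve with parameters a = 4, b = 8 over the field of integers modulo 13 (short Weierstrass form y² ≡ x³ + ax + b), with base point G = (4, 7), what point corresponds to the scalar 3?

(5, 7)

Repeated addition: build up to 3G.
2G: tangent at (4, 7): λ = (3·4² + 4)/(2·7) ≡ 0/1. 1⁻¹ ≡ 1 (mod 13), so λ ≡ 0·1 ≡ 0.
  x = λ² - 4 - 4 = 0 - 8 ≡ 5; y = λ·(4 - 5) - 7 ≡ 6. → (5, 6)
3G: (5, 6) + (4, 7). λ = (7 - 6)/(4 - 5) ≡ 1/12 mod 13. 12⁻¹ ≡ 12 (mod 13), so λ ≡ 12.
  x = λ² - 5 - 4 = 144 - 9 ≡ 5; y = λ·(5 - 5) - 6 ≡ 7. → (5, 7)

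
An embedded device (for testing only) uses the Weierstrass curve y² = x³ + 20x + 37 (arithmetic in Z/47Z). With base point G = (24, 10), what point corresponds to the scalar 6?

Repeated addition: build up to 6G.
2G: tangent at (24, 10): λ = (3·24² + 20)/(2·10) ≡ 9/20. 20⁻¹ ≡ 40 (mod 47), so λ ≡ 9·40 ≡ 31.
  x = λ² - 24 - 24 = 961 - 48 ≡ 20; y = λ·(24 - 20) - 10 ≡ 20. → (20, 20)
3G: (20, 20) + (24, 10). λ = (10 - 20)/(24 - 20) ≡ 37/4 mod 47. 4⁻¹ ≡ 12 (mod 47), so λ ≡ 21.
  x = λ² - 20 - 24 = 441 - 44 ≡ 21; y = λ·(20 - 21) - 20 ≡ 6. → (21, 6)
4G: (21, 6) + (24, 10). λ = (10 - 6)/(24 - 21) ≡ 4/3 mod 47. 3⁻¹ ≡ 16 (mod 47) since 3·16 = 48 ≡ 1, so λ ≡ 17.
  x = λ² - 21 - 24 = 289 - 45 ≡ 9; y = λ·(21 - 9) - 6 ≡ 10. → (9, 10)
5G: (9, 10) + (24, 10). λ = (10 - 10)/(24 - 9) ≡ 0/15 mod 47. 15⁻¹ ≡ 22 (mod 47), so λ ≡ 0.
  x = λ² - 9 - 24 = 0 - 33 ≡ 14; y = λ·(9 - 14) - 10 ≡ 37. → (14, 37)
6G: (14, 37) + (24, 10). λ = (10 - 37)/(24 - 14) ≡ 20/10 mod 47. 10⁻¹ ≡ 33 (mod 47) since 10·33 = 330 ≡ 1, so λ ≡ 2.
  x = λ² - 14 - 24 = 4 - 38 ≡ 13; y = λ·(14 - 13) - 37 ≡ 12. → (13, 12)

(13, 12)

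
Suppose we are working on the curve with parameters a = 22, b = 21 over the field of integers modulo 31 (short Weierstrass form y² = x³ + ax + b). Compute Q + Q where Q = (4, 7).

(17, 21)

tangent at (4, 7): λ = (3·4² + 22)/(2·7) ≡ 8/14. 14⁻¹ ≡ 20 (mod 31) since 14·20 = 280 ≡ 1, so λ ≡ 8·20 ≡ 5.
  x = λ² - 4 - 4 = 25 - 8 ≡ 17; y = λ·(4 - 17) - 7 ≡ 21. → (17, 21)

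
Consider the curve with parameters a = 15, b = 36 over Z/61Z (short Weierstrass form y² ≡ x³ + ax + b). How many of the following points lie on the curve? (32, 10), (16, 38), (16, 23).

3

(32, 10): 10² ≡ 39, rhs ≡ 39 → on.
(16, 38): 38² ≡ 41, rhs ≡ 41 → on.
(16, 23): 23² ≡ 41, rhs ≡ 41 → on.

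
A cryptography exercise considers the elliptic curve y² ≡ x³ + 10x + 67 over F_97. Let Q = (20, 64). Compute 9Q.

(92, 38)

Repeated addition: build up to 9Q.
2Q: tangent at (20, 64): λ = (3·20² + 10)/(2·64) ≡ 46/31. 31⁻¹ ≡ 72 (mod 97), so λ ≡ 46·72 ≡ 14.
  x = λ² - 20 - 20 = 196 - 40 ≡ 59; y = λ·(20 - 59) - 64 ≡ 69. → (59, 69)
3Q: (59, 69) + (20, 64). λ = (64 - 69)/(20 - 59) ≡ 92/58 mod 97. 58⁻¹ ≡ 92 (mod 97), so λ ≡ 25.
  x = λ² - 59 - 20 = 625 - 79 ≡ 61; y = λ·(59 - 61) - 69 ≡ 75. → (61, 75)
4Q: (61, 75) + (20, 64). λ = (64 - 75)/(20 - 61) ≡ 86/56 mod 97. 56⁻¹ ≡ 26 (mod 97) since 56·26 = 1456 ≡ 1, so λ ≡ 5.
  x = λ² - 61 - 20 = 25 - 81 ≡ 41; y = λ·(61 - 41) - 75 ≡ 25. → (41, 25)
5Q: (41, 25) + (20, 64). λ = (64 - 25)/(20 - 41) ≡ 39/76 mod 97. 76⁻¹ ≡ 60 (mod 97) since 76·60 = 4560 ≡ 1, so λ ≡ 12.
  x = λ² - 41 - 20 = 144 - 61 ≡ 83; y = λ·(41 - 83) - 25 ≡ 53. → (83, 53)
6Q: (83, 53) + (20, 64). λ = (64 - 53)/(20 - 83) ≡ 11/34 mod 97. 34⁻¹ ≡ 20 (mod 97), so λ ≡ 26.
  x = λ² - 83 - 20 = 676 - 103 ≡ 88; y = λ·(83 - 88) - 53 ≡ 11. → (88, 11)
7Q: (88, 11) + (20, 64). λ = (64 - 11)/(20 - 88) ≡ 53/29 mod 97. 29⁻¹ ≡ 87 (mod 97), so λ ≡ 52.
  x = λ² - 88 - 20 = 2704 - 108 ≡ 74; y = λ·(88 - 74) - 11 ≡ 38. → (74, 38)
8Q: (74, 38) + (20, 64). λ = (64 - 38)/(20 - 74) ≡ 26/43 mod 97. 43⁻¹ ≡ 88 (mod 97) since 43·88 = 3784 ≡ 1, so λ ≡ 57.
  x = λ² - 74 - 20 = 3249 - 94 ≡ 51; y = λ·(74 - 51) - 38 ≡ 12. → (51, 12)
9Q: (51, 12) + (20, 64). λ = (64 - 12)/(20 - 51) ≡ 52/66 mod 97. 66⁻¹ ≡ 25 (mod 97), so λ ≡ 39.
  x = λ² - 51 - 20 = 1521 - 71 ≡ 92; y = λ·(51 - 92) - 12 ≡ 38. → (92, 38)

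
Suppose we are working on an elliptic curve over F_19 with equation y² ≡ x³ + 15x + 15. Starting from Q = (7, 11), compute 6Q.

(14, 9)

Repeated addition: build up to 6Q.
2Q: tangent at (7, 11): λ = (3·7² + 15)/(2·11) ≡ 10/3. 3⁻¹ ≡ 13 (mod 19), so λ ≡ 10·13 ≡ 16.
  x = λ² - 7 - 7 = 256 - 14 ≡ 14; y = λ·(7 - 14) - 11 ≡ 10. → (14, 10)
3Q: (14, 10) + (7, 11). λ = (11 - 10)/(7 - 14) ≡ 1/12 mod 19. 12⁻¹ ≡ 8 (mod 19) since 12·8 = 96 ≡ 1, so λ ≡ 8.
  x = λ² - 14 - 7 = 64 - 21 ≡ 5; y = λ·(14 - 5) - 10 ≡ 5. → (5, 5)
4Q: (5, 5) + (7, 11). λ = (11 - 5)/(7 - 5) ≡ 6/2 mod 19. 2⁻¹ ≡ 10 (mod 19), so λ ≡ 3.
  x = λ² - 5 - 7 = 9 - 12 ≡ 16; y = λ·(5 - 16) - 5 ≡ 0. → (16, 0)
5Q: (16, 0) + (7, 11). λ = (11 - 0)/(7 - 16) ≡ 11/10 mod 19. 10⁻¹ ≡ 2 (mod 19), so λ ≡ 3.
  x = λ² - 16 - 7 = 9 - 23 ≡ 5; y = λ·(16 - 5) - 0 ≡ 14. → (5, 14)
6Q: (5, 14) + (7, 11). λ = (11 - 14)/(7 - 5) ≡ 16/2 mod 19. 2⁻¹ ≡ 10 (mod 19) since 2·10 = 20 ≡ 1, so λ ≡ 8.
  x = λ² - 5 - 7 = 64 - 12 ≡ 14; y = λ·(5 - 14) - 14 ≡ 9. → (14, 9)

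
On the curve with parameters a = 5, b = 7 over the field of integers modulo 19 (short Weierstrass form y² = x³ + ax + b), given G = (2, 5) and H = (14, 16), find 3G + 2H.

(12, 16)

First 3G:
Repeated addition: build up to 3G.
2G: tangent at (2, 5): λ = (3·2² + 5)/(2·5) ≡ 17/10. 10⁻¹ ≡ 2 (mod 19) since 10·2 = 20 ≡ 1, so λ ≡ 17·2 ≡ 15.
  x = λ² - 2 - 2 = 225 - 4 ≡ 12; y = λ·(2 - 12) - 5 ≡ 16. → (12, 16)
3G: (12, 16) + (2, 5). λ = (5 - 16)/(2 - 12) ≡ 8/9 mod 19. 9⁻¹ ≡ 17 (mod 19), so λ ≡ 3.
  x = λ² - 12 - 2 = 9 - 14 ≡ 14; y = λ·(12 - 14) - 16 ≡ 16. → (14, 16)
3G = (14, 16).
Next 2H:
Repeated addition: build up to 2H.
2H: tangent at (14, 16): λ = (3·14² + 5)/(2·16) ≡ 4/13. 13⁻¹ ≡ 3 (mod 19), so λ ≡ 4·3 ≡ 12.
  x = λ² - 14 - 14 = 144 - 28 ≡ 2; y = λ·(14 - 2) - 16 ≡ 14. → (2, 14)
2H = (2, 14).
Finally 3G + 2H:
(14, 16) + (2, 14). λ = (14 - 16)/(2 - 14) ≡ 17/7 mod 19. 7⁻¹ ≡ 11 (mod 19) since 7·11 = 77 ≡ 1, so λ ≡ 16.
  x = λ² - 14 - 2 = 256 - 16 ≡ 12; y = λ·(14 - 12) - 16 ≡ 16. → (12, 16)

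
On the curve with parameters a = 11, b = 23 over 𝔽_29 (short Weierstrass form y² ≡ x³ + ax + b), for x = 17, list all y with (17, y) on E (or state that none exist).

x³ + 11x + 23 = 5123 ≡ 19 (mod 29).
19 is a non-residue mod 29; no y exists.

none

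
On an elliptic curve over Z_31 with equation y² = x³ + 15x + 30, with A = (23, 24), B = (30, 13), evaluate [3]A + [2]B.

(11, 21)

First 3A:
Repeated addition: build up to 3A.
2A: tangent at (23, 24): λ = (3·23² + 15)/(2·24) ≡ 21/17. 17⁻¹ ≡ 11 (mod 31), so λ ≡ 21·11 ≡ 14.
  x = λ² - 23 - 23 = 196 - 46 ≡ 26; y = λ·(23 - 26) - 24 ≡ 27. → (26, 27)
3A: (26, 27) + (23, 24). λ = (24 - 27)/(23 - 26) ≡ 28/28 mod 31. 28⁻¹ ≡ 10 (mod 31) since 28·10 = 280 ≡ 1, so λ ≡ 1.
  x = λ² - 26 - 23 = 1 - 49 ≡ 14; y = λ·(26 - 14) - 27 ≡ 16. → (14, 16)
3A = (14, 16).
Next 2B:
Repeated addition: build up to 2B.
2B: tangent at (30, 13): λ = (3·30² + 15)/(2·13) ≡ 18/26. 26⁻¹ ≡ 6 (mod 31), so λ ≡ 18·6 ≡ 15.
  x = λ² - 30 - 30 = 225 - 60 ≡ 10; y = λ·(30 - 10) - 13 ≡ 8. → (10, 8)
2B = (10, 8).
Finally 3A + 2B:
(14, 16) + (10, 8). λ = (8 - 16)/(10 - 14) ≡ 23/27 mod 31. 27⁻¹ ≡ 23 (mod 31), so λ ≡ 2.
  x = λ² - 14 - 10 = 4 - 24 ≡ 11; y = λ·(14 - 11) - 16 ≡ 21. → (11, 21)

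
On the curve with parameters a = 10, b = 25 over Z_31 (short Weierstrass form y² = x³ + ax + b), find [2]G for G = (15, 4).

tangent at (15, 4): λ = (3·15² + 10)/(2·4) ≡ 3/8. 8⁻¹ ≡ 4 (mod 31) since 8·4 = 32 ≡ 1, so λ ≡ 3·4 ≡ 12.
  x = λ² - 15 - 15 = 144 - 30 ≡ 21; y = λ·(15 - 21) - 4 ≡ 17. → (21, 17)

(21, 17)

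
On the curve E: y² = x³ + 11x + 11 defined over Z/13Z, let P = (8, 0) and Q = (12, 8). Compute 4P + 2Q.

First 4P:
Repeated addition: build up to 4P.
2P: (8, 0) + (8, 0): same x and y₁ ≡ -y₂, so the sum is the point at infinity.
3P: the point at infinity + (8, 0) = (8, 0) (identity).
4P: (8, 0) + (8, 0): same x and y₁ ≡ -y₂, so the sum is the point at infinity.
4P = the point at infinity.
Next 2Q:
Repeated addition: build up to 2Q.
2Q: tangent at (12, 8): λ = (3·12² + 11)/(2·8) ≡ 1/3. 3⁻¹ ≡ 9 (mod 13) since 3·9 = 27 ≡ 1, so λ ≡ 1·9 ≡ 9.
  x = λ² - 12 - 12 = 81 - 24 ≡ 5; y = λ·(12 - 5) - 8 ≡ 3. → (5, 3)
2Q = (5, 3).
Finally 4P + 2Q:
the point at infinity + (5, 3) = (5, 3) (identity).

(5, 3)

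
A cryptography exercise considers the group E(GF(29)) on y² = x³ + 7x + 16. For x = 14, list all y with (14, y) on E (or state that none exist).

x³ + 7x + 16 = 2858 ≡ 16 (mod 29).
Square roots of 16 mod 29: 4 and 25 (since 4² = 16 ≡ 16).

4, 25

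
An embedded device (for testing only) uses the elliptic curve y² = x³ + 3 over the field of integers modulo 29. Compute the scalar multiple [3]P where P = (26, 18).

Repeated addition: build up to 3P.
2P: tangent at (26, 18): λ = (3·26² + 0)/(2·18) ≡ 27/7. 7⁻¹ ≡ 25 (mod 29), so λ ≡ 27·25 ≡ 8.
  x = λ² - 26 - 26 = 64 - 52 ≡ 12; y = λ·(26 - 12) - 18 ≡ 7. → (12, 7)
3P: (12, 7) + (26, 18). λ = (18 - 7)/(26 - 12) ≡ 11/14 mod 29. 14⁻¹ ≡ 27 (mod 29), so λ ≡ 7.
  x = λ² - 12 - 26 = 49 - 38 ≡ 11; y = λ·(12 - 11) - 7 ≡ 0. → (11, 0)

(11, 0)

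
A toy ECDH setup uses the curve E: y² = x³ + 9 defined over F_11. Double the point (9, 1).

tangent at (9, 1): λ = (3·9² + 0)/(2·1) ≡ 1/2. 2⁻¹ ≡ 6 (mod 11) since 2·6 = 12 ≡ 1, so λ ≡ 1·6 ≡ 6.
  x = λ² - 9 - 9 = 36 - 18 ≡ 7; y = λ·(9 - 7) - 1 ≡ 0. → (7, 0)

(7, 0)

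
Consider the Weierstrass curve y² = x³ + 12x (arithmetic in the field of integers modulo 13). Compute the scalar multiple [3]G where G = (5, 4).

(5, 9)

Repeated addition: build up to 3G.
2G: tangent at (5, 4): λ = (3·5² + 12)/(2·4) ≡ 9/8. 8⁻¹ ≡ 5 (mod 13), so λ ≡ 9·5 ≡ 6.
  x = λ² - 5 - 5 = 36 - 10 ≡ 0; y = λ·(5 - 0) - 4 ≡ 0. → (0, 0)
3G: (0, 0) + (5, 4). λ = (4 - 0)/(5 - 0) ≡ 4/5 mod 13. 5⁻¹ ≡ 8 (mod 13), so λ ≡ 6.
  x = λ² - 0 - 5 = 36 - 5 ≡ 5; y = λ·(0 - 5) - 0 ≡ 9. → (5, 9)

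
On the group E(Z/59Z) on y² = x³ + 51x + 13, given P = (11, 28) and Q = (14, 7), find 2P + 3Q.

First 2P:
Repeated addition: build up to 2P.
2P: tangent at (11, 28): λ = (3·11² + 51)/(2·28) ≡ 1/56. 56⁻¹ ≡ 39 (mod 59), so λ ≡ 1·39 ≡ 39.
  x = λ² - 11 - 11 = 1521 - 22 ≡ 24; y = λ·(11 - 24) - 28 ≡ 55. → (24, 55)
2P = (24, 55).
Next 3Q:
Repeated addition: build up to 3Q.
2Q: tangent at (14, 7): λ = (3·14² + 51)/(2·7) ≡ 49/14. 14⁻¹ ≡ 38 (mod 59) since 14·38 = 532 ≡ 1, so λ ≡ 49·38 ≡ 33.
  x = λ² - 14 - 14 = 1089 - 28 ≡ 58; y = λ·(14 - 58) - 7 ≡ 16. → (58, 16)
3Q: (58, 16) + (14, 7). λ = (7 - 16)/(14 - 58) ≡ 50/15 mod 59. 15⁻¹ ≡ 4 (mod 59), so λ ≡ 23.
  x = λ² - 58 - 14 = 529 - 72 ≡ 44; y = λ·(58 - 44) - 16 ≡ 11. → (44, 11)
3Q = (44, 11).
Finally 2P + 3Q:
(24, 55) + (44, 11). λ = (11 - 55)/(44 - 24) ≡ 15/20 mod 59. 20⁻¹ ≡ 3 (mod 59), so λ ≡ 45.
  x = λ² - 24 - 44 = 2025 - 68 ≡ 10; y = λ·(24 - 10) - 55 ≡ 44. → (10, 44)

(10, 44)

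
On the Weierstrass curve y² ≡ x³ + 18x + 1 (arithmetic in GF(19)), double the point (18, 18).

tangent at (18, 18): λ = (3·18² + 18)/(2·18) ≡ 2/17. 17⁻¹ ≡ 9 (mod 19), so λ ≡ 2·9 ≡ 18.
  x = λ² - 18 - 18 = 324 - 36 ≡ 3; y = λ·(18 - 3) - 18 ≡ 5. → (3, 5)

(3, 5)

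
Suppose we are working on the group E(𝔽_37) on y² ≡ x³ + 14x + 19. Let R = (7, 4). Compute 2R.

(32, 34)

tangent at (7, 4): λ = (3·7² + 14)/(2·4) ≡ 13/8. 8⁻¹ ≡ 14 (mod 37), so λ ≡ 13·14 ≡ 34.
  x = λ² - 7 - 7 = 1156 - 14 ≡ 32; y = λ·(7 - 32) - 4 ≡ 34. → (32, 34)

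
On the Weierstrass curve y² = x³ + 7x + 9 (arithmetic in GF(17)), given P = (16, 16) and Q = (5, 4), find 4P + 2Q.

(16, 16)

First 4P:
Repeated addition: build up to 4P.
2P: tangent at (16, 16): λ = (3·16² + 7)/(2·16) ≡ 10/15. 15⁻¹ ≡ 8 (mod 17), so λ ≡ 10·8 ≡ 12.
  x = λ² - 16 - 16 = 144 - 32 ≡ 10; y = λ·(16 - 10) - 16 ≡ 5. → (10, 5)
3P: (10, 5) + (16, 16). λ = (16 - 5)/(16 - 10) ≡ 11/6 mod 17. 6⁻¹ ≡ 3 (mod 17), so λ ≡ 16.
  x = λ² - 10 - 16 = 256 - 26 ≡ 9; y = λ·(10 - 9) - 5 ≡ 11. → (9, 11)
4P: (9, 11) + (16, 16). λ = (16 - 11)/(16 - 9) ≡ 5/7 mod 17. 7⁻¹ ≡ 5 (mod 17), so λ ≡ 8.
  x = λ² - 9 - 16 = 64 - 25 ≡ 5; y = λ·(9 - 5) - 11 ≡ 4. → (5, 4)
4P = (5, 4).
Next 2Q:
Repeated addition: build up to 2Q.
2Q: tangent at (5, 4): λ = (3·5² + 7)/(2·4) ≡ 14/8. 8⁻¹ ≡ 15 (mod 17), so λ ≡ 14·15 ≡ 6.
  x = λ² - 5 - 5 = 36 - 10 ≡ 9; y = λ·(5 - 9) - 4 ≡ 6. → (9, 6)
2Q = (9, 6).
Finally 4P + 2Q:
(5, 4) + (9, 6). λ = (6 - 4)/(9 - 5) ≡ 2/4 mod 17. 4⁻¹ ≡ 13 (mod 17), so λ ≡ 9.
  x = λ² - 5 - 9 = 81 - 14 ≡ 16; y = λ·(5 - 16) - 4 ≡ 16. → (16, 16)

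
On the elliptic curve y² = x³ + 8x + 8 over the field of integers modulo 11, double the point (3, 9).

tangent at (3, 9): λ = (3·3² + 8)/(2·9) ≡ 2/7. 7⁻¹ ≡ 8 (mod 11) since 7·8 = 56 ≡ 1, so λ ≡ 2·8 ≡ 5.
  x = λ² - 3 - 3 = 25 - 6 ≡ 8; y = λ·(3 - 8) - 9 ≡ 10. → (8, 10)

(8, 10)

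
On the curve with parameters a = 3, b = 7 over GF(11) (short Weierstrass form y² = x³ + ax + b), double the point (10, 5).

tangent at (10, 5): λ = (3·10² + 3)/(2·5) ≡ 6/10. 10⁻¹ ≡ 10 (mod 11), so λ ≡ 6·10 ≡ 5.
  x = λ² - 10 - 10 = 25 - 20 ≡ 5; y = λ·(10 - 5) - 5 ≡ 9. → (5, 9)

(5, 9)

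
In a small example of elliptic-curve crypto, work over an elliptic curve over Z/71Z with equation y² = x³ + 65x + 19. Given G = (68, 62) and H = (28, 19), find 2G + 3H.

First 2G:
Repeated addition: build up to 2G.
2G: tangent at (68, 62): λ = (3·68² + 65)/(2·62) ≡ 21/53. 53⁻¹ ≡ 67 (mod 71), so λ ≡ 21·67 ≡ 58.
  x = λ² - 68 - 68 = 3364 - 136 ≡ 33; y = λ·(68 - 33) - 62 ≡ 51. → (33, 51)
2G = (33, 51).
Next 3H:
Repeated addition: build up to 3H.
2H: tangent at (28, 19): λ = (3·28² + 65)/(2·19) ≡ 3/38. 38⁻¹ ≡ 43 (mod 71) since 38·43 = 1634 ≡ 1, so λ ≡ 3·43 ≡ 58.
  x = λ² - 28 - 28 = 3364 - 56 ≡ 42; y = λ·(28 - 42) - 19 ≡ 21. → (42, 21)
3H: (42, 21) + (28, 19). λ = (19 - 21)/(28 - 42) ≡ 69/57 mod 71. 57⁻¹ ≡ 5 (mod 71) since 57·5 = 285 ≡ 1, so λ ≡ 61.
  x = λ² - 42 - 28 = 3721 - 70 ≡ 30; y = λ·(42 - 30) - 21 ≡ 1. → (30, 1)
3H = (30, 1).
Finally 2G + 3H:
(33, 51) + (30, 1). λ = (1 - 51)/(30 - 33) ≡ 21/68 mod 71. 68⁻¹ ≡ 47 (mod 71), so λ ≡ 64.
  x = λ² - 33 - 30 = 4096 - 63 ≡ 57; y = λ·(33 - 57) - 51 ≡ 46. → (57, 46)

(57, 46)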